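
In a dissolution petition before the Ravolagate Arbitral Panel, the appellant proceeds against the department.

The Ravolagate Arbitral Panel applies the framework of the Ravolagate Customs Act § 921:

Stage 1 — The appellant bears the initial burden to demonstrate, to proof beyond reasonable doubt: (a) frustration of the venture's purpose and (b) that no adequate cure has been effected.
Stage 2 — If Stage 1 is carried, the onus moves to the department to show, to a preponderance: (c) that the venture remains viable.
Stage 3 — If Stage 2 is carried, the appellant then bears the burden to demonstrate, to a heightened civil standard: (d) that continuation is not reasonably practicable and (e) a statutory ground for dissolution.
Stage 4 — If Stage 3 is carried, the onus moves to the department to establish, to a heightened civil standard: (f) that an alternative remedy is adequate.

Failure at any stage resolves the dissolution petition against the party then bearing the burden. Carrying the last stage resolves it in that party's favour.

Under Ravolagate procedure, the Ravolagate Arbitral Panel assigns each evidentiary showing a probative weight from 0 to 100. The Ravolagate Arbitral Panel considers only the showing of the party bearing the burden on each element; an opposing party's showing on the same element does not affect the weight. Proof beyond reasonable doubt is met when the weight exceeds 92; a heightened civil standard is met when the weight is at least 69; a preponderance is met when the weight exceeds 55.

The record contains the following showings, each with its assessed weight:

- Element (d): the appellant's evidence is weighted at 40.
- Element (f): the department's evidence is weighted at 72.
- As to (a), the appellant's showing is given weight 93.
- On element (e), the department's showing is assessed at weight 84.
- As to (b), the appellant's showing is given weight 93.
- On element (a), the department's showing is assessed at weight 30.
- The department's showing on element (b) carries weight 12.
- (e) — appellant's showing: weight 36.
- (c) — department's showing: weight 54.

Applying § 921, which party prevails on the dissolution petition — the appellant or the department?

appellant

Stage 1 (appellant, proof beyond reasonable doubt, weight exceeds 92): (a) 93 (department's 30 disregarded) > 92 — meets; (b) 93 (department's 12 disregarded) > 92 — meets.
  Stage 1 carried; the burden shifts to the department.
Stage 2 (department, a preponderance, weight exceeds 55): (c) 54 ≤ 55 — fails.
  The department does not carry Stage 2.
So the appellant prevails.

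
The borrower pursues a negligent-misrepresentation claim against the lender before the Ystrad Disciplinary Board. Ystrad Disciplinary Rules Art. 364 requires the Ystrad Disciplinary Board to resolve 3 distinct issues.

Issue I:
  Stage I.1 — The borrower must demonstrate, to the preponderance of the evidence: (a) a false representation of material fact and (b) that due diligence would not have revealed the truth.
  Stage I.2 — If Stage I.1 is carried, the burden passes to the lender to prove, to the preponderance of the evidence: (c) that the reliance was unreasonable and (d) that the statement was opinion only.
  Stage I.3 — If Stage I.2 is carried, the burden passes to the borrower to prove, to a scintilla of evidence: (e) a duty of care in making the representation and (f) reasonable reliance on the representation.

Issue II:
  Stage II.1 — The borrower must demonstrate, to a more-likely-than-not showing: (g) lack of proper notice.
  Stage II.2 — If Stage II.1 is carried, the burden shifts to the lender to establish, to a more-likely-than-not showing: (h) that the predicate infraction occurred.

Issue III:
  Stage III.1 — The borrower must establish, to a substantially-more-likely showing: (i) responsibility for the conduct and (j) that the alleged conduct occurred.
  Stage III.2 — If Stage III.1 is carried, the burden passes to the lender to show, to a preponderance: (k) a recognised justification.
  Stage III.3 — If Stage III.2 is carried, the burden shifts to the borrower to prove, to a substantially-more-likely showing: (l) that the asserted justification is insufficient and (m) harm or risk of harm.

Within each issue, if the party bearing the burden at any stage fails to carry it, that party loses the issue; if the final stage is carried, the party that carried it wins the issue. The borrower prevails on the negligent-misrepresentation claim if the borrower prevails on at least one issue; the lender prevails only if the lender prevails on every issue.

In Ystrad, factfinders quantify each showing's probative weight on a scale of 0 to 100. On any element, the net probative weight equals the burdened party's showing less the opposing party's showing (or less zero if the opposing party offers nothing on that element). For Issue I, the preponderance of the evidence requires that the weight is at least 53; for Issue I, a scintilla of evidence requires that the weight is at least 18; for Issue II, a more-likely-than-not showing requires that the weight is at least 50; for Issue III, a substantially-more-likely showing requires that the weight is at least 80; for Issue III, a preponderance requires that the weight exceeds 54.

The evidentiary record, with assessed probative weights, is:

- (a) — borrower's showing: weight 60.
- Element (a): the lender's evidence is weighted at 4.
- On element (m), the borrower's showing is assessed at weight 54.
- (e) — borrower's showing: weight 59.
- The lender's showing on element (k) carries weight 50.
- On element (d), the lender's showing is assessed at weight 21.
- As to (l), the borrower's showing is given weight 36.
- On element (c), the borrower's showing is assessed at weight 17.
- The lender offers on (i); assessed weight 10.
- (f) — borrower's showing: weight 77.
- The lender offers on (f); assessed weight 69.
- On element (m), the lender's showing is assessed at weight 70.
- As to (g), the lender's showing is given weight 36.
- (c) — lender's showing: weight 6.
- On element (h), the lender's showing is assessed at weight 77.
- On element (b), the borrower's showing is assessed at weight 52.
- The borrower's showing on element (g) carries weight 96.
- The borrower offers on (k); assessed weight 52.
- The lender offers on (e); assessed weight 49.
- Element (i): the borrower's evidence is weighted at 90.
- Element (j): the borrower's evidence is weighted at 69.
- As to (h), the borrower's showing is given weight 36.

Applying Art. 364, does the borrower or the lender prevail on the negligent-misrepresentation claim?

borrower

— Issue I —
Stage I.1 (borrower, the preponderance of the evidence, weight is at least 53): (a) net 60−4=56 ≥ 53 — meets; (b) 52 < 53 — fails.
  Stage I.1 not carried; the borrower fails its burden.
The lender prevails on this issue.
— Issue II —
Stage II.1 — burden on borrower; standard: a more-likely-than-not showing (weight is at least 50).
    (g): 96 − 36 = 60 ≥ 50 [met]
  The borrower carries Stage II.1; the lender now bears the burden.
Stage II.2 — burden on lender; standard: a more-likely-than-not showing (weight is at least 50).
    (h): 77 − 36 = 41 < 50 [not met]
  Stage II.2 not carried; the lender fails its burden.
The analysis ends at Stage II.2; the borrower prevails on this issue.
— Issue III —
Stage III.1 — burden on borrower; standard: a substantially-more-likely showing (weight is at least 80).
    (i): 90 − 10 = 80 ≥ 80 [met]
    (j): 69 < 80 [not met]
  Not every element is met, so the borrower fails to carry Stage III.1.
The analysis ends at Stage III.1; the lender prevails on this issue.
Per-issue: Issue I → lender; Issue II → borrower; Issue III → lender. The borrower must prevail on at least one issue; overall, the borrower prevails.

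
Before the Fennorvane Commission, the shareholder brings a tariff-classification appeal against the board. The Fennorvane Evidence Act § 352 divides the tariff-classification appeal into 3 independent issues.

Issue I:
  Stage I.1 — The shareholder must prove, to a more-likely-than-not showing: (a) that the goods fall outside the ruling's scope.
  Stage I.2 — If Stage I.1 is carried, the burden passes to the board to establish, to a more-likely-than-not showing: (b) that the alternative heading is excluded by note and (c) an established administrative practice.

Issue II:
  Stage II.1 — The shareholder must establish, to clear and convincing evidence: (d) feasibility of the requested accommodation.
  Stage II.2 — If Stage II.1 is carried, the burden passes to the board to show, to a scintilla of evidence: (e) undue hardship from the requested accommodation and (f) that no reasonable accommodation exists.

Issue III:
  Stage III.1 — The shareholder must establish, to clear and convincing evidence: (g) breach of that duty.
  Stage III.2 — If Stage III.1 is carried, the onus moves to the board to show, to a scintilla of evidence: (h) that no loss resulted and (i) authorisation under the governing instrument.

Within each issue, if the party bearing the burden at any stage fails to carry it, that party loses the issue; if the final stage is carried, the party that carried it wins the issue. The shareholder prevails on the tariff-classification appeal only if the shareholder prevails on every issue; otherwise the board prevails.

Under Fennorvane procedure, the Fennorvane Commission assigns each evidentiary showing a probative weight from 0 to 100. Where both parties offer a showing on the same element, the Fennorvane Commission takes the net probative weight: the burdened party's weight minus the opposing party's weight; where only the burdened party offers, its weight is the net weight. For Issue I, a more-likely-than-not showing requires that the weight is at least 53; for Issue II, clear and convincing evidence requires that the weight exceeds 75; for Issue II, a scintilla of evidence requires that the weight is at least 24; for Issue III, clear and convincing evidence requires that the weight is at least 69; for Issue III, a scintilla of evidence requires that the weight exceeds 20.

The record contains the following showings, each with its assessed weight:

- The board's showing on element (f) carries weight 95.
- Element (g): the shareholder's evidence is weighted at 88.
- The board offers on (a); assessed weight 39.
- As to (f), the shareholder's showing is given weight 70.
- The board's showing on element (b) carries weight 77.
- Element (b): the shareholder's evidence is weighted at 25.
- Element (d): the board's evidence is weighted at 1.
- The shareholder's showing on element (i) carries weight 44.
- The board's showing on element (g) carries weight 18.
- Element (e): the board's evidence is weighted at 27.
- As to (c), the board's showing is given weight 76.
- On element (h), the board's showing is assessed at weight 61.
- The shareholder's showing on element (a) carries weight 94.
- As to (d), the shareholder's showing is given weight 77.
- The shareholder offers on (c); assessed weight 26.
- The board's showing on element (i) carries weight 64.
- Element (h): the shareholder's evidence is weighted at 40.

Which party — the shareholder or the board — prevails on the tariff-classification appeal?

board

— Issue I —
Stage I.1 (shareholder, a more-likely-than-not showing, weight is at least 53): (a) net 94−39=55 ≥ 53 — meets.
  Stage I.1 carried; the burden shifts to the board.
Stage I.2 (board, a more-likely-than-not showing, weight is at least 53): (b) net 77−25=52 < 53 — fails; (c) net 76−26=50 < 53 — fails.
  The board does not carry Stage I.2.
The analysis ends at Stage I.2; the shareholder prevails on this issue.
— Issue II —
Stage II.1 (shareholder, clear and convincing evidence, weight exceeds 75): (d) net 77−1=76 > 75 — meets.
  The shareholder carries Stage II.1; the board now bears the burden.
Stage II.2 (board, a scintilla of evidence, weight is at least 24): (e) 27 ≥ 24 — meets; (f) net 95−70=25 ≥ 24 — meets.
  The board carries the last stage.
All stages carried — the board prevails on this issue.
— Issue III —
Stage III.1 — burden on shareholder; standard: clear and convincing evidence (weight is at least 69).
    (g): 88 − 18 = 70 ≥ 69 [met]
  All elements met. The burden passes to the board.
Stage III.2 — burden on board; standard: a scintilla of evidence (weight exceeds 20).
    (h): 61 − 40 = 21 > 20 [met]
    (i): 64 − 44 = 20 ≤ 20 [not met]
  The board does not carry Stage III.2.
The shareholder prevails on this issue.
Per-issue: Issue I → shareholder; Issue II → board; Issue III → shareholder. The shareholder must prevail on every issue; overall, the board prevails.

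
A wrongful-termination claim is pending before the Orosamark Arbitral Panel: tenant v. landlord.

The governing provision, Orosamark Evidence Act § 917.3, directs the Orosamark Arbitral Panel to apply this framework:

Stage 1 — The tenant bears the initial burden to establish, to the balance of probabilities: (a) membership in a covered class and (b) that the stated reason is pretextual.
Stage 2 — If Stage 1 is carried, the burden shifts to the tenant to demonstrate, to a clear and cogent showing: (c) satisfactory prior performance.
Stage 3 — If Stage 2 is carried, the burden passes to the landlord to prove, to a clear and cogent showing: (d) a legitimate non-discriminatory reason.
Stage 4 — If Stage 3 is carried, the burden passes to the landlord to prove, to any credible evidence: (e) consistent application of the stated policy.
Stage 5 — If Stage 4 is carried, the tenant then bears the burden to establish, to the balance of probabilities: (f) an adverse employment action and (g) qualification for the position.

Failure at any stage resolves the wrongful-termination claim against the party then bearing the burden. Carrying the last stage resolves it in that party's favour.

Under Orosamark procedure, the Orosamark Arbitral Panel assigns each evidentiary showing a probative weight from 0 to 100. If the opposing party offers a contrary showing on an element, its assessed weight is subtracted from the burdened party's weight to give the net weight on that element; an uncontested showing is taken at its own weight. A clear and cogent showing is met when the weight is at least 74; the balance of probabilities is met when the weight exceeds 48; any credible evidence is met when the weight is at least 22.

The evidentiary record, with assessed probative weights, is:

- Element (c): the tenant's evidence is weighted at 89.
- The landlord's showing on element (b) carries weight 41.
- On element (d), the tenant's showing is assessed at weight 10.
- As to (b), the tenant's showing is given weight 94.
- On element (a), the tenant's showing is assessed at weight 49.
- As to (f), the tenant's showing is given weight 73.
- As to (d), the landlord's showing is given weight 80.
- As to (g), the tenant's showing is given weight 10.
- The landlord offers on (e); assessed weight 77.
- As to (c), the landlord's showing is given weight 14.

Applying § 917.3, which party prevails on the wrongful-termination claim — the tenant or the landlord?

tenant

Stage 1 — burden on tenant; standard: the balance of probabilities (weight exceeds 48).
    (a): 49 > 48 [met]
    (b): 94 − 41 = 53 > 48 [met]
  All elements met. The tenant retains the burden for Stage 2.
Stage 2 — burden on tenant; standard: a clear and cogent showing (weight is at least 74).
    (c): 89 − 14 = 75 ≥ 74 [met]
  All elements met. The burden passes to the landlord.
Stage 3 — burden on landlord; standard: a clear and cogent showing (weight is at least 74).
    (d): 80 − 10 = 70 < 74 [not met]
  Not every element is met, so the landlord fails to carry Stage 3.
The analysis ends at Stage 3; the tenant prevails.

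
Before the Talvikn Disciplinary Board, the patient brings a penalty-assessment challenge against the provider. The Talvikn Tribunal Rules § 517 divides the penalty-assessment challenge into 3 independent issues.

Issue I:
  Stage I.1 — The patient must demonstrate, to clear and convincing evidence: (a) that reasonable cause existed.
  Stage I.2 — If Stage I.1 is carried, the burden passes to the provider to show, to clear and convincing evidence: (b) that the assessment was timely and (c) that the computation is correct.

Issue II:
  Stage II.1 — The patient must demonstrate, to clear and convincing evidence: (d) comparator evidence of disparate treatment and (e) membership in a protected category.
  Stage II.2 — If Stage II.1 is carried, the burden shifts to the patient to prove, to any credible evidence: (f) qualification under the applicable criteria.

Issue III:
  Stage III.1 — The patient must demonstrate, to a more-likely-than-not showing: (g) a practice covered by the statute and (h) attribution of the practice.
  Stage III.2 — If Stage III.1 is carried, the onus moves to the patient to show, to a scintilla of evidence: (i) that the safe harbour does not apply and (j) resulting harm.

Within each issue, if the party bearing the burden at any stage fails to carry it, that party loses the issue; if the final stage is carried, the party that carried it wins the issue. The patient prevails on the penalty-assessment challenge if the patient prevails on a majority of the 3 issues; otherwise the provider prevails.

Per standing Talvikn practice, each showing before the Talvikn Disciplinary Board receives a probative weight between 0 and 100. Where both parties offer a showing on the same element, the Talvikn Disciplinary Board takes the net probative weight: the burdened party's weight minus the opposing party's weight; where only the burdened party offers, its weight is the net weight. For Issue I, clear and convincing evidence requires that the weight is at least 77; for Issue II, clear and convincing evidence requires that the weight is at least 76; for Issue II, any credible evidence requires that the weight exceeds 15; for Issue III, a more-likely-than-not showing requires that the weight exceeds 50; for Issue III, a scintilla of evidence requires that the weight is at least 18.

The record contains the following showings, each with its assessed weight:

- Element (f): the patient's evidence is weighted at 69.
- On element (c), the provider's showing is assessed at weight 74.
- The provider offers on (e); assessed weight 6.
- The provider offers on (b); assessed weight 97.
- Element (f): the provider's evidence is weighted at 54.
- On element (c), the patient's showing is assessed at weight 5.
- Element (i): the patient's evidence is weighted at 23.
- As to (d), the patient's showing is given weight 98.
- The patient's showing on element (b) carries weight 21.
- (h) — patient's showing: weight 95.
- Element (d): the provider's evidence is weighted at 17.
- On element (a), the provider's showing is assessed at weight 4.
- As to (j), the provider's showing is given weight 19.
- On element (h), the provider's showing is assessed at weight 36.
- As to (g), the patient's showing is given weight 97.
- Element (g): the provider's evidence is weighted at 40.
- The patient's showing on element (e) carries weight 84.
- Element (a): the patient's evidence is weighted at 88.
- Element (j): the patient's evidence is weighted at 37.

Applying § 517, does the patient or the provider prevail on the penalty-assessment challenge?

— Issue I —
Stage I.1 (patient, clear and convincing evidence, weight is at least 77): (a) net 88−4=84 ≥ 77 — meets.
  Stage I.1 carried; the burden shifts to the provider.
Stage I.2 (provider, clear and convincing evidence, weight is at least 77): (b) net 97−21=76 < 77 — fails; (c) net 74−5=69 < 77 — fails.
  The provider does not carry Stage I.2.
So the patient prevails on this issue.
— Issue II —
At Stage II.1 the patient must meet clear and convincing evidence (weight is at least 76): on (d) the weight is 98 less the opposing 17 gives net 81, which does reach 76, so (d) meets the standard; on (e) the weight is 84 less the opposing 6 gives net 78, which does reach 76, so (e) meets the standard.
  Stage II.1 carried; the burden remains with the patient.
At Stage II.2 the patient must meet any credible evidence (weight exceeds 15): on (f) the weight is 69 less the opposing 54 gives net 15, ≤ 15, so (f) does not meet the standard.
  The patient does not carry Stage II.2.
The analysis ends at Stage II.2; the provider prevails on this issue.
— Issue III —
Stage III.1 (patient, a more-likely-than-not showing, weight exceeds 50): (g) net 97−40=57 > 50 — meets; (h) net 95−36=59 > 50 — meets.
  Stage III.1 is satisfied; the patient continues to bear the burden.
Stage III.2 (patient, a scintilla of evidence, weight is at least 18): (i) 23 ≥ 18 — meets; (j) net 37−19=18 ≥ 18 — meets.
  The patient carries the last stage.
All stages carried — the patient prevails on this issue.
Per-issue: Issue I → patient; Issue II → provider; Issue III → patient. The patient must prevail on a majority of issues; overall, the patient prevails.

patient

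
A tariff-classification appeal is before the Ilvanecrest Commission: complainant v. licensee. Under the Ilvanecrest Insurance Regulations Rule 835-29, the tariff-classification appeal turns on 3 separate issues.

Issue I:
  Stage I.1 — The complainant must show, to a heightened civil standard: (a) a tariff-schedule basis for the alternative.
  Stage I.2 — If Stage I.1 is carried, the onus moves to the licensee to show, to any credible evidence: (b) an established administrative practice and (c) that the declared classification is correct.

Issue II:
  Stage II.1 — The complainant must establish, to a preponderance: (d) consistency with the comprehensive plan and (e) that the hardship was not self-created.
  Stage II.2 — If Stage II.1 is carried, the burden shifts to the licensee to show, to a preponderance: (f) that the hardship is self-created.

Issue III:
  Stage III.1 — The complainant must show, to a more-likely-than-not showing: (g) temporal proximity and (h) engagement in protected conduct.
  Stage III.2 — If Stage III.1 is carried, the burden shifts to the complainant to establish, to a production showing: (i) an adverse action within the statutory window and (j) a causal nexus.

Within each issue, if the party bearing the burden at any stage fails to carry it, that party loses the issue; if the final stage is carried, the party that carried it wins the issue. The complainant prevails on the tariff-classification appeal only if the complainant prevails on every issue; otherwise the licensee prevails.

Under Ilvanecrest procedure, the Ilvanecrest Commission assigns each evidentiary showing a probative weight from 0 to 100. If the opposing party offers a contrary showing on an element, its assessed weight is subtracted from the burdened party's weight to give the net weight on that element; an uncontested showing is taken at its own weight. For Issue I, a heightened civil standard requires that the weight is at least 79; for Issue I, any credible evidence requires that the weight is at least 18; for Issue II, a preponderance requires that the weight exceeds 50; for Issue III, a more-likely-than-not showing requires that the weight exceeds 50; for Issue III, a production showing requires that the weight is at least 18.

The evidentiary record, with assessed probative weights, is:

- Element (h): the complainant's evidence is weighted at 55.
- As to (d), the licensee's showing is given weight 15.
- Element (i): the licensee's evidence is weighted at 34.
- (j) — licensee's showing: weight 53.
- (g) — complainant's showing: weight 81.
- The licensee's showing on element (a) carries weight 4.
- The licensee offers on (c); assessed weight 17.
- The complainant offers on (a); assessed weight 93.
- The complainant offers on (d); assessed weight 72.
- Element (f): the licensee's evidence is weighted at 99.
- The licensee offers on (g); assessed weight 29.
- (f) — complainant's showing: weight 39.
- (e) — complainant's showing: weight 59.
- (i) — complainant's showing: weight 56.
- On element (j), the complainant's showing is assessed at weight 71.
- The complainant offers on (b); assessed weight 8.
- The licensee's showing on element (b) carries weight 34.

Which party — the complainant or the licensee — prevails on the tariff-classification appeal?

— Issue I —
At Stage I.1 the complainant must meet a heightened civil standard (weight is at least 79): on (a) the weight is 93 less the opposing 4 gives net 89, which does reach 79, so (a) meets the standard.
  Stage I.1 carried; the burden shifts to the licensee.
At Stage I.2 the licensee must meet any credible evidence (weight is at least 18): on (b) the weight is 34 less the opposing 8 gives net 26, which does reach 18, so (b) meets the standard; on (c) the weight is 17, which does not reach 18, so (c) does not meet the standard.
  Not every element is met, so the licensee fails to carry Stage I.2.
The complainant prevails on this issue.
— Issue II —
Stage II.1 — burden on complainant; standard: a preponderance (weight exceeds 50).
    (d): 72 − 15 = 57 > 50 [met]
    (e): 59 > 50 [met]
  The complainant carries Stage II.1; the licensee now bears the burden.
Stage II.2 — burden on licensee; standard: a preponderance (weight exceeds 50).
    (f): 99 − 39 = 60 > 50 [met]
  Stage II.2 carried; the final stage is satisfied.
Every stage carried; the licensee prevails on this issue.
— Issue III —
Stage III.1 (complainant, a more-likely-than-not showing, weight exceeds 50): (g) net 81−29=52 > 50 — meets; (h) 55 > 50 — meets.
  Stage III.1 is satisfied; the complainant continues to bear the burden.
Stage III.2 (complainant, a production showing, weight is at least 18): (i) net 56−34=22 ≥ 18 — meets; (j) net 71−53=18 ≥ 18 — meets.
  The complainant carries the last stage.
With every stage satisfied, the complainant prevails on this issue.
Per-issue: Issue I → complainant; Issue II → licensee; Issue III → complainant. The complainant must prevail on every issue; overall, the licensee prevails.

licensee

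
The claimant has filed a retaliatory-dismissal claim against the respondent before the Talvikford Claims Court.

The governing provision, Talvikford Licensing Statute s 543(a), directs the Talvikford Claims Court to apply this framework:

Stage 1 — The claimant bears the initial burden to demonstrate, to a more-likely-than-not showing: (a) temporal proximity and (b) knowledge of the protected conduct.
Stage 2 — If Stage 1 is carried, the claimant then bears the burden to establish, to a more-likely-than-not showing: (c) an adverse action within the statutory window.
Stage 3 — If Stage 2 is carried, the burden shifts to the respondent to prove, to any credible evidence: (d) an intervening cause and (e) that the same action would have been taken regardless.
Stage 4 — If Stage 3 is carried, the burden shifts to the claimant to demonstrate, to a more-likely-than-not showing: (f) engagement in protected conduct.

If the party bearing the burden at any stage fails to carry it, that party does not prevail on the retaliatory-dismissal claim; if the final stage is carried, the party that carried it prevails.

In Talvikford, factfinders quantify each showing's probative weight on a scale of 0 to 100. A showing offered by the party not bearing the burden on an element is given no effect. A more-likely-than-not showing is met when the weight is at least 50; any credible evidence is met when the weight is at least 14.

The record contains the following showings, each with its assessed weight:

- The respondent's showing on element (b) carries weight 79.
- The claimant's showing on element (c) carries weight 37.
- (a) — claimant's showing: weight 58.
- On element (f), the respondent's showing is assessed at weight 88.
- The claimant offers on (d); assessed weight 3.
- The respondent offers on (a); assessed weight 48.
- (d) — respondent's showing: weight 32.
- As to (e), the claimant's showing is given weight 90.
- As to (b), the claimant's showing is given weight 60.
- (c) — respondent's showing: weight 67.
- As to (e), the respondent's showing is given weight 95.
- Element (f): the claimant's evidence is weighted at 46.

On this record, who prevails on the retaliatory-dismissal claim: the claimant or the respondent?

Stage 1 — burden on claimant; standard: a more-likely-than-not showing (weight is at least 50).
    (a): 58 (respondent's 48 disregarded) ≥ 50 [met]
    (b): 60 (respondent's 79 disregarded) ≥ 50 [met]
  Stage 1 carried; the burden remains with the claimant.
Stage 2 — burden on claimant; standard: a more-likely-than-not showing (weight is at least 50).
    (c): 37 (respondent's 67 disregarded) < 50 [not met]
  Stage 2 not carried; the claimant fails its burden.
The analysis ends at Stage 2; the respondent prevails.

respondent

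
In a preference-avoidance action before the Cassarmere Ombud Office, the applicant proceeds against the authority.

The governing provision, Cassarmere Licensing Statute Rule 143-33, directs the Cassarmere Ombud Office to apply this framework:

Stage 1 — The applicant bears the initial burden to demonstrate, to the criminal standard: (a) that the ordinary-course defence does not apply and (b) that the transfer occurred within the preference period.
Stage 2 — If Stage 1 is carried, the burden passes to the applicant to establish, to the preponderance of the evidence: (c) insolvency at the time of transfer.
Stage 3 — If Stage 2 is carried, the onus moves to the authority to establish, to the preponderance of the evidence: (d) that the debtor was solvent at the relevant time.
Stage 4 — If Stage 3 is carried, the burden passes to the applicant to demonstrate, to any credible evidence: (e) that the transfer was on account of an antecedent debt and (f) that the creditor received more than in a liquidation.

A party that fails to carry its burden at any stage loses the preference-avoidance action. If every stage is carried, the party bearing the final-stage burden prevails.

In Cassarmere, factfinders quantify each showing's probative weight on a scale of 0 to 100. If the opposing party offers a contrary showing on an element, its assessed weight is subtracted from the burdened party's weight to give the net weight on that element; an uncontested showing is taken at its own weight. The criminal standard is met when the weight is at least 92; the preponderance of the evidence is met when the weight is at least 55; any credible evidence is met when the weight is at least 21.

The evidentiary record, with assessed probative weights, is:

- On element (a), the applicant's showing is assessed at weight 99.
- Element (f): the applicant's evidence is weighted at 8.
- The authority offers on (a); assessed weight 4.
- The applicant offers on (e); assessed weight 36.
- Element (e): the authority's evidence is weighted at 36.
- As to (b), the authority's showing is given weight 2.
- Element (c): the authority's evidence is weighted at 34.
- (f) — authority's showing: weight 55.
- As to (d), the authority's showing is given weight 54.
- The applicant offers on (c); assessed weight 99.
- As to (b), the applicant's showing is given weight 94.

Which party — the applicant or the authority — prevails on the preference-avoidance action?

applicant

Stage 1 (applicant, the criminal standard, weight is at least 92): (a) net 99−4=95 ≥ 92 — meets; (b) net 94−2=92 ≥ 92 — meets.
  All elements met. The applicant retains the burden for Stage 2.
Stage 2 (applicant, the preponderance of the evidence, weight is at least 55): (c) net 99−34=65 ≥ 55 — meets.
  Stage 2 is satisfied; the onus moves to the authority.
Stage 3 (authority, the preponderance of the evidence, weight is at least 55): (d) 54 < 55 — fails.
  Stage 3 not carried; the authority fails its burden.
So the applicant prevails.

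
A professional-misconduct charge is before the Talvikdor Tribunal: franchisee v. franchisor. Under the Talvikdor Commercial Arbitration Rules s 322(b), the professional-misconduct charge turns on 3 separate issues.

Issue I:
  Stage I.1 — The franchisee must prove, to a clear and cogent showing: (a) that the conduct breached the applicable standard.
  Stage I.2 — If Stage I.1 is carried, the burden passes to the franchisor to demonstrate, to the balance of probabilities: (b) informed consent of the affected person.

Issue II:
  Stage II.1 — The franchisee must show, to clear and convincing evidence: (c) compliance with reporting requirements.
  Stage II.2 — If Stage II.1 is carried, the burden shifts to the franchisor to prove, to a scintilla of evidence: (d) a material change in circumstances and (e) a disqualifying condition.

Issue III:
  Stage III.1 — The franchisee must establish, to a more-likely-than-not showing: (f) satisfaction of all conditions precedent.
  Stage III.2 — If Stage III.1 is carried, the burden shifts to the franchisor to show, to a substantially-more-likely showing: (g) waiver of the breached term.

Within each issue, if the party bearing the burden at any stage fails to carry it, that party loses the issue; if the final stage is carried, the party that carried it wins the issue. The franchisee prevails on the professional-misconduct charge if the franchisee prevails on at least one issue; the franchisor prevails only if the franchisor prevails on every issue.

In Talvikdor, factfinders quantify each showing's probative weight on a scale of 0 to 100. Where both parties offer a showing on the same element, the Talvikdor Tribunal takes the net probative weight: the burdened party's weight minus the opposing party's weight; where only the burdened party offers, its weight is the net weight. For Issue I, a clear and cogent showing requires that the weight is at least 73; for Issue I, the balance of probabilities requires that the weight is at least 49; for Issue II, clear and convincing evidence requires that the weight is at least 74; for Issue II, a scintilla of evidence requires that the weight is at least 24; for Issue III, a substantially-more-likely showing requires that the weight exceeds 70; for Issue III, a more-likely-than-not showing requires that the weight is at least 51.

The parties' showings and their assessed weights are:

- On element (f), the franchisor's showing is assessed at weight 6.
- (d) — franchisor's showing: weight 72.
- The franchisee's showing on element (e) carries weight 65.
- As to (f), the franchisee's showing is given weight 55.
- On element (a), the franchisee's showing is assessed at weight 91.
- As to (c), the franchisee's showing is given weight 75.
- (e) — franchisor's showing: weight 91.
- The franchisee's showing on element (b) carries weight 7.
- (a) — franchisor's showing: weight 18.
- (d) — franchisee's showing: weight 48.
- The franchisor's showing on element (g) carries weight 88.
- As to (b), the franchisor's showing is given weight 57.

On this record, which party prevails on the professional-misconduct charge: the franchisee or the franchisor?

franchisor

— Issue I —
At Stage I.1 the franchisee must meet a clear and cogent showing (weight is at least 73): on (a) the weight is 91 less the opposing 18 gives net 73, which does reach 73, so (a) meets the standard.
  The franchisee carries Stage I.1; the franchisor now bears the burden.
At Stage I.2 the franchisor must meet the balance of probabilities (weight is at least 49): on (b) the weight is 57 less the opposing 7 gives net 50, ≥ 49, so (b) meets the standard.
  The franchisor carries the last stage.
With every stage satisfied, the franchisor prevails on this issue.
— Issue II —
At Stage II.1 the franchisee must meet clear and convincing evidence (weight is at least 74): on (c) the weight is 75, ≥ 74, so (c) meets the standard.
  All elements met. The burden passes to the franchisor.
At Stage II.2 the franchisor must meet a scintilla of evidence (weight is at least 24): on (d) the weight is 72 less the opposing 48 gives net 24, ≥ 24, so (d) meets the standard; on (e) the weight is 91 less the opposing 65 gives net 26, which does reach 24, so (e) meets the standard.
  Stage II.2 carried; the final stage is satisfied.
All stages carried — the franchisor prevails on this issue.
— Issue III —
Stage III.1 — burden on franchisee; standard: a more-likely-than-not showing (weight is at least 51).
    (f): 55 − 6 = 49 < 51 [not met]
  Not every element is met, so the franchisee fails to carry Stage III.1.
So the franchisor prevails on this issue.
Per-issue: Issue I → franchisor; Issue II → franchisor; Issue III → franchisor. The franchisee must prevail on at least one issue; overall, the franchisor prevails.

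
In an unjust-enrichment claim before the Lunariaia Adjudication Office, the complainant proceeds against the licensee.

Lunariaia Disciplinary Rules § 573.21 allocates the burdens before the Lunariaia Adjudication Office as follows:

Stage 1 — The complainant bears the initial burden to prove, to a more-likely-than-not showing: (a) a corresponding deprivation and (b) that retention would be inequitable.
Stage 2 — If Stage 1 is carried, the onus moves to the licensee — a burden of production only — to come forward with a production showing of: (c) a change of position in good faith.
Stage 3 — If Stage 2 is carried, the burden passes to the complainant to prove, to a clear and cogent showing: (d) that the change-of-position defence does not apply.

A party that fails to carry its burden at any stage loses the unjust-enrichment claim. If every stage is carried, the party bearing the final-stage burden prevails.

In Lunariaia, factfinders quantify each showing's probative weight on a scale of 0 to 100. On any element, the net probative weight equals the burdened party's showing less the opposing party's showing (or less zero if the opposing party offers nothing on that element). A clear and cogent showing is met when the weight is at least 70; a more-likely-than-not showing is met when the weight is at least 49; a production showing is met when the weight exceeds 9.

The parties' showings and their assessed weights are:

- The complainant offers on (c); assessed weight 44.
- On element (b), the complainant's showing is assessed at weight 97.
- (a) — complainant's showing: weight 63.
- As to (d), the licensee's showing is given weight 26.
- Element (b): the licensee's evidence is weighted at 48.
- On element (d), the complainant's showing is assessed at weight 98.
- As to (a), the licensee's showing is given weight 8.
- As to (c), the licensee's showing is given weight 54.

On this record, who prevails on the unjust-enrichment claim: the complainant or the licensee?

complainant

At Stage 1 the complainant must meet a more-likely-than-not showing (weight is at least 49): on (a) the weight is 63 less the opposing 8 gives net 55, ≥ 49, so (a) meets the standard; on (b) the weight is 97 less the opposing 48 gives net 49, which does reach 49, so (b) meets the standard.
  Stage 1 carried; the burden shifts to the licensee.
At Stage 2 the licensee must meet a production showing (weight exceeds 9): on (c) the weight is 54 less the opposing 44 gives net 10, > 9, so (c) meets the standard.
  Stage 2 carried; the burden shifts to the complainant.
At Stage 3 the complainant must meet a clear and cogent showing (weight is at least 70): on (d) the weight is 98 less the opposing 26 gives net 72, ≥ 70, so (d) meets the standard.
  The complainant carries the last stage.
All stages carried — the complainant prevails.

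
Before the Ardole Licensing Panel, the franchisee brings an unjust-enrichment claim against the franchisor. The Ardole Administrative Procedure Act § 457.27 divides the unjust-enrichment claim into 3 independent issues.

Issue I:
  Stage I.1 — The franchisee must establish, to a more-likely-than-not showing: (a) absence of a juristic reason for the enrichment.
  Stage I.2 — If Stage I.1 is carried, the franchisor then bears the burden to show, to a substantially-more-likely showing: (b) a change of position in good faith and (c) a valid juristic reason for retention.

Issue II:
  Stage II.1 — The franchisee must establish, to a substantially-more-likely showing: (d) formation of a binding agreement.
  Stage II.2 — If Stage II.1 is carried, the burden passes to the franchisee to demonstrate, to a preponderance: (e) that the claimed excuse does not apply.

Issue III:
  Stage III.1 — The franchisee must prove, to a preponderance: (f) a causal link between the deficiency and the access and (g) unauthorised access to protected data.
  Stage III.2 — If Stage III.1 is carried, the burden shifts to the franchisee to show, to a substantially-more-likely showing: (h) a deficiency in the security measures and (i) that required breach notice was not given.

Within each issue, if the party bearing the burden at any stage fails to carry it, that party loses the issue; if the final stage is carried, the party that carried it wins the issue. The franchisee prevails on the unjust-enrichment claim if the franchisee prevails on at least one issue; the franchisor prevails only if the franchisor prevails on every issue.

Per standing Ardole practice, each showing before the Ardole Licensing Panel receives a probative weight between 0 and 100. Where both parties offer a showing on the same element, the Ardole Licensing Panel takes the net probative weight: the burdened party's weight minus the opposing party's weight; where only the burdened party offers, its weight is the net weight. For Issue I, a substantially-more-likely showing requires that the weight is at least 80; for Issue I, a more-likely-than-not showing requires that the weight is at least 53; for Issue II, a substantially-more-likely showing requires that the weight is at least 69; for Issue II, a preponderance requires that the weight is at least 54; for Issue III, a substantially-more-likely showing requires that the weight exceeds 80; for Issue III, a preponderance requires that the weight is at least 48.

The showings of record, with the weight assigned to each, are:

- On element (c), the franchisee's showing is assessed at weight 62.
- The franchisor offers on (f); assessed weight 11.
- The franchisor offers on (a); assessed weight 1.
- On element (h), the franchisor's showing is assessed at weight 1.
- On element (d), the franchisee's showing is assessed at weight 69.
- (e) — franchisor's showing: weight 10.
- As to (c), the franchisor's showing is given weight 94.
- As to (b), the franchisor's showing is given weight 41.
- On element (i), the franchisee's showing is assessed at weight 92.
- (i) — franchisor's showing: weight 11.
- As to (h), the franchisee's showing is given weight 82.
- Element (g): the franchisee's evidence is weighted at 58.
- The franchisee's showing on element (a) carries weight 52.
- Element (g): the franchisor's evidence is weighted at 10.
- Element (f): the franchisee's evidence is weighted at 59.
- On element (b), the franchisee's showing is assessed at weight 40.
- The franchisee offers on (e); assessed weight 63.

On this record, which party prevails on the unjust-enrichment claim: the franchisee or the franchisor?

franchisee

— Issue I —
Stage I.1 — burden on franchisee; standard: a more-likely-than-not showing (weight is at least 53).
    (a): 52 − 1 = 51 < 53 [not met]
  Stage I.1 not carried; the franchisee fails its burden.
So the franchisor prevails on this issue.
— Issue II —
Stage II.1 (franchisee, a substantially-more-likely showing, weight is at least 69): (d) 69 ≥ 69 — meets.
  All elements met. The franchisee retains the burden for Stage II.2.
Stage II.2 (franchisee, a preponderance, weight is at least 54): (e) net 63−10=53 < 54 — fails.
  The franchisee does not carry Stage II.2.
The analysis ends at Stage II.2; the franchisor prevails on this issue.
— Issue III —
Stage III.1 — burden on franchisee; standard: a preponderance (weight is at least 48).
    (f): 59 − 11 = 48 ≥ 48 [met]
    (g): 58 − 10 = 48 ≥ 48 [met]
  All elements met. The franchisee retains the burden for Stage III.2.
Stage III.2 — burden on franchisee; standard: a substantially-more-likely showing (weight exceeds 80).
    (h): 82 − 1 = 81 > 80 [met]
    (i): 92 − 11 = 81 > 80 [met]
  All elements met at the final stage.
With every stage satisfied, the franchisee prevails on this issue.
Per-issue: Issue I → franchisor; Issue II → franchisor; Issue III → franchisee. The franchisee must prevail on at least one issue; overall, the franchisee prevails.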